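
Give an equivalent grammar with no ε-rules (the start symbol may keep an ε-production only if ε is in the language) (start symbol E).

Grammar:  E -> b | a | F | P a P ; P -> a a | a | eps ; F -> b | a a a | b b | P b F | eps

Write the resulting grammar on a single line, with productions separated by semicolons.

E -> b | a | F | P a P | P a | a P | eps; P -> a a | a; F -> b | a a a | b b | P b F | P b | b F

The nullable symbols are {E, F, P}.
ε ∈ L(G) since E is nullable, so keep E → ε.
Expand every rule over subsets of its nullable positions: E → P a P gives P a P | P a | a P. F → P b F gives P b F | P b | b F.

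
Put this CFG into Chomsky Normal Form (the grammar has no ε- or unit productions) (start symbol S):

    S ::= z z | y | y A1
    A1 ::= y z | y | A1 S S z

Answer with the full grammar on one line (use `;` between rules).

S ::= X1 X1 | y | X2 A1; A1 ::= X2 X1 | y | A1 Y1; X1 ::= z; X2 ::= y; Y1 ::= S Y2; Y2 ::= S X1

Introduce a nonterminal for each terminal appearing in a rule of length ≥ 2: X1 → z, X2 → y.
Binarize each right-hand side of length ≥ 3 by chaining fresh nonterminals (Y1, Y2, …): affected rules were A1 → A1 S S X1.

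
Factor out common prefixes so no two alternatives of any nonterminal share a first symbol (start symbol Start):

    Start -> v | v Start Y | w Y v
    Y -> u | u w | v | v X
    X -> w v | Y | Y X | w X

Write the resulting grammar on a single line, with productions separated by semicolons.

Start has alternatives sharing prefix 'v': factor to Start → v Start1 with Start1 → ε | Start Y.
Y has alternatives sharing prefix 'u': factor to Y → u Y1 with Y1 → ε | w.
Y has alternatives sharing prefix 'v': factor to Y → v Y2 with Y2 → ε | X.
X has alternatives sharing prefix 'w': factor to X → w X1 with X1 → v | X.
X has alternatives sharing prefix 'Y': factor to X → Y X2 with X2 → ε | X.

Start -> w Y v | v Start1; Y -> u Y1 | v Y2; X -> w X1 | Y X2; Start1 -> ε | Start Y; Y1 -> ε | w; Y2 -> ε | X; X1 -> v | X; X2 -> ε | X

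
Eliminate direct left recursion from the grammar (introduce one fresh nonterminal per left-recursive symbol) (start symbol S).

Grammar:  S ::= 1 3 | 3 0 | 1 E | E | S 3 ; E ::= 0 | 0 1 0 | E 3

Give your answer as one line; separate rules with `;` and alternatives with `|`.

Left recursion appears on S, E.
For S: α = {3}, β = {1 3, 3 0, 1 E, E}. Rewrite as S → β S' and S' → α S' | ε.
For E: α = {3}, β = {0, 0 1 0}. Rewrite as E → β E' and E' → α E' | ε.

S ::= 1 3 S' | 3 0 S' | 1 E S' | E S'; E ::= 0 E' | 0 1 0 E'; S' ::= 3 S' | ε; E' ::= 3 E' | ε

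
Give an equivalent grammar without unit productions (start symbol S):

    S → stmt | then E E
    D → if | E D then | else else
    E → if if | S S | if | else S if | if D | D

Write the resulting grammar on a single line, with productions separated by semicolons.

S → stmt | then E E; D → if | E D then | else else; E → if if | S S | if | else S if | if D | E D then | else else

Unit pairs: E ⇒* {D}.
For every A with A ⇒* B via unit rules, add B's non-unit alternatives to A; then delete every rule of the form X → Y.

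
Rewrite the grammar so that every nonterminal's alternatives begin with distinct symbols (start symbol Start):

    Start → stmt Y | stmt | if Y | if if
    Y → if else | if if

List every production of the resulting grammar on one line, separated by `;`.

Start → stmt Start1 | if Start2; Y → if Y1; Start1 → Y | epsilon; Start2 → Y | if; Y1 → else | if

Start has alternatives sharing prefix 'stmt': factor to Start → stmt Start1 with Start1 → Y | ε.
Start has alternatives sharing prefix 'if': factor to Start → if Start2 with Start2 → Y | if.
Y has alternatives sharing prefix 'if': factor to Y → if Y1 with Y1 → else | if.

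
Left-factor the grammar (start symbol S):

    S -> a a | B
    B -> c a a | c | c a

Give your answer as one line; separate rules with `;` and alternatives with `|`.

B has alternatives sharing prefix 'c': factor to B → c B' with B' → a a | ε | a.
B' has alternatives sharing prefix 'a': factor to B' → a B'' with B'' → a | ε.

S -> a a | B; B -> c B'; B' -> ε | a B''; B'' -> a | ε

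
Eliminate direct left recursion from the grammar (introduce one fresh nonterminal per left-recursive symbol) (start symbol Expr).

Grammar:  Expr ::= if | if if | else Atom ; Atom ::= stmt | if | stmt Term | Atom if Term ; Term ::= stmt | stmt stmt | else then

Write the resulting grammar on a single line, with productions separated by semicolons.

Left recursion appears on Atom.
For Atom: α = {if Term}, β = {stmt, if, stmt Term}. Rewrite as Atom → β Atom1 and Atom1 → α Atom1 | ε.

Expr ::= if | if if | else Atom; Atom ::= stmt Atom1 | if Atom1 | stmt Term Atom1; Term ::= stmt | stmt stmt | else then; Atom1 ::= if Term Atom1 | ε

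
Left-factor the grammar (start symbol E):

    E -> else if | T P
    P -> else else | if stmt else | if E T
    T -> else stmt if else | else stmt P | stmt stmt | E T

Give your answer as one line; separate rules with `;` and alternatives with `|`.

P has alternatives sharing prefix 'if': factor to P → if P' with P' → stmt else | E T.
T has alternatives sharing prefix 'else stmt': factor to T → else stmt T' with T' → if else | P.

E -> else if | T P; P -> else else | if P'; T -> stmt stmt | E T | else stmt T'; P' -> stmt else | E T; T' -> if else | P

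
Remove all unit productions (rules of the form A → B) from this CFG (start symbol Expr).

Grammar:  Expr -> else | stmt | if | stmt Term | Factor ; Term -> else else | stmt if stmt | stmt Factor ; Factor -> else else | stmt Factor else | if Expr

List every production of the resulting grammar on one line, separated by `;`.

Unit pairs: Expr ⇒* {Factor}.
Replace each nonterminal's rules with the union of the non-unit rules of every nonterminal it unit-derives.

Expr -> else else | stmt Factor else | if Expr | else | stmt | if | stmt Term; Term -> else else | stmt if stmt | stmt Factor; Factor -> else else | stmt Factor else | if Expr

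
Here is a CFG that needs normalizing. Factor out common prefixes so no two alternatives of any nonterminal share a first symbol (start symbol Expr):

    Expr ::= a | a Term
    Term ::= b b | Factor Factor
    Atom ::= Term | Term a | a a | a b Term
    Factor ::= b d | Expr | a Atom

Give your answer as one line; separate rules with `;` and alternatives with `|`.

Expr ::= a Expr1; Term ::= b b | Factor Factor; Atom ::= Term Atom1 | a Atom2; Factor ::= b d | Expr | a Atom; Expr1 ::= ε | Term; Atom1 ::= ε | a; Atom2 ::= a | b Term

Expr has alternatives sharing prefix 'a': factor to Expr → a Expr1 with Expr1 → ε | Term.
Atom has alternatives sharing prefix 'Term': factor to Atom → Term Atom1 with Atom1 → ε | a.
Atom has alternatives sharing prefix 'a': factor to Atom → a Atom2 with Atom2 → a | b Term.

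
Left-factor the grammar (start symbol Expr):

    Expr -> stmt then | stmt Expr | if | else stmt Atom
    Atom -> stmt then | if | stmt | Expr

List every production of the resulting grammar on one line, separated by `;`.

Expr has alternatives sharing prefix 'stmt': factor to Expr → stmt Expr1 with Expr1 → then | Expr.
Atom has alternatives sharing prefix 'stmt': factor to Atom → stmt Atom1 with Atom1 → then | ε.

Expr -> if | else stmt Atom | stmt Expr1; Atom -> if | Expr | stmt Atom1; Expr1 -> then | Expr; Atom1 -> then | eps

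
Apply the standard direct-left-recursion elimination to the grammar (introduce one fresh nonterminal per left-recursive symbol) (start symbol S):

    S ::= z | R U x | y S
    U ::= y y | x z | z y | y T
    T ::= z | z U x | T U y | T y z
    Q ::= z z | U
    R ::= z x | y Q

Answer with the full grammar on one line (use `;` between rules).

S ::= z | R U x | y S; U ::= y y | x z | z y | y T; T ::= z T' | z U x T'; Q ::= z z | U; R ::= z x | y Q; T' ::= U y T' | y z T' | ε

Left recursion appears on T.
For T: α = {U y, y z}, β = {z, z U x}. Rewrite as T → β T' and T' → α T' | ε.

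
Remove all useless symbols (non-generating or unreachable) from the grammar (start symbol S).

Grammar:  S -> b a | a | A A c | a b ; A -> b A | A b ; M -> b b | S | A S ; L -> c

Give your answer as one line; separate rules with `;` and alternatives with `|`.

Generating nonterminals: {L, M, S}.
Reachable from S after that: {S}.
Removed useless symbols: {A, L, M} and every production mentioning them.

S -> b a | a | a b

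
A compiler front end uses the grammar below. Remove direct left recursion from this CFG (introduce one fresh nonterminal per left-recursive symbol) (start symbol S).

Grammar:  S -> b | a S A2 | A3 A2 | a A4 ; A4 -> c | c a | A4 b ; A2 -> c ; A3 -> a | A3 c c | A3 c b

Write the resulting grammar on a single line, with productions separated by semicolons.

S -> b | a S A2 | A3 A2 | a A4; A4 -> c A4' | c a A4'; A2 -> c; A3 -> a A3'; A4' -> b A4' | epsilon; A3' -> c c A3' | c b A3' | epsilon

A4, A3 are directly left-recursive.
For A4: α = {b}, β = {c, c a}. Rewrite as A4 → β A4' and A4' → α A4' | ε.
For A3: α = {c c, c b}, β = {a}. Rewrite as A3 → β A3' and A3' → α A3' | ε.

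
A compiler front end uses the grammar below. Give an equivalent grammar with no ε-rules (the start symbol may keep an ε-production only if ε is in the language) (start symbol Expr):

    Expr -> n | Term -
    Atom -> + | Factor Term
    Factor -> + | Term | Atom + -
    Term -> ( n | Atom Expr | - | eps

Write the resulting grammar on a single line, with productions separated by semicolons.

Nullable set = {Atom, Factor, Term}.
ε ∉ L(G), so no ε-production is kept.
Expand every rule over subsets of its nullable positions: Expr → Term - gives Term - | -. Atom → Factor Term gives Factor Term | Factor | Term. Factor → Atom + - gives Atom + - | + -. Term → Atom Expr gives Atom Expr | Expr.

Expr -> n | Term - | -; Atom -> + | Factor Term | Factor | Term; Factor -> + | Term | Atom + - | + -; Term -> ( n | Atom Expr | Expr | -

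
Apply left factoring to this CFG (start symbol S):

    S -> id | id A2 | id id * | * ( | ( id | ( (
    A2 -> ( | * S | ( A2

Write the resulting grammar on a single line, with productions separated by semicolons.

S has alternatives sharing prefix 'id': factor to S → id S' with S' → ε | A2 | id *.
S has alternatives sharing prefix '(': factor to S → ( S'' with S'' → id | (.
A2 has alternatives sharing prefix '(': factor to A2 → ( A2' with A2' → ε | A2.

S -> * ( | id S' | ( S''; A2 -> * S | ( A2'; S' -> ε | A2 | id *; S'' -> id | (; A2' -> ε | A2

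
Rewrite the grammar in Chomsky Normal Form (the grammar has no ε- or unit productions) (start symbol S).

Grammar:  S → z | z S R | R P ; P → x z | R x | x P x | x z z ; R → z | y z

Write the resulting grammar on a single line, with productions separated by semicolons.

Introduce a nonterminal for each terminal appearing in a rule of length ≥ 2: X1 → z, X2 → x, X3 → y.
Binarize each right-hand side of length ≥ 3 by chaining fresh nonterminals (Y1, Y2, …): affected rules were S → X1 S R; P → X2 P X2; P → X2 X1 X1.

S → z | X1 Y1 | R P; P → X2 X1 | R X2 | X2 Y2 | X2 Y3; R → z | X3 X1; X1 → z; X2 → x; X3 → y; Y1 → S R; Y2 → P X2; Y3 → X1 X1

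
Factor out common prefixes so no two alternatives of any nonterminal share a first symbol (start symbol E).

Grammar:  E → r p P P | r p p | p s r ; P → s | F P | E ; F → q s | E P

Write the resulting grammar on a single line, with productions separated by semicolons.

E → p s r | r p E'; P → s | F P | E; F → q s | E P; E' → P P | p

E has alternatives sharing prefix 'r p': factor to E → r p E' with E' → P P | p.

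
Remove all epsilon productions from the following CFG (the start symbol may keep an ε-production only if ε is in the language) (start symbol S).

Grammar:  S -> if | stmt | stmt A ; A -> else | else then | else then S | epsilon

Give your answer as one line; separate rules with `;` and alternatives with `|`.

Nullable nonterminals: {A}.
ε ∉ L(G), so no ε-production is kept.

S -> if | stmt | stmt A; A -> else | else then | else then S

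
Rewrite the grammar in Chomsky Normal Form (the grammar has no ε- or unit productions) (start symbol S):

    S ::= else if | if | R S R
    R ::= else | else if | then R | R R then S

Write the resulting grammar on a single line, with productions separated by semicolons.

S ::= X1 X2 | if | R Y1; R ::= else | X1 X2 | X3 R | R Y2; X1 ::= else; X2 ::= if; X3 ::= then; Y1 ::= S R; Y2 ::= R Y3; Y3 ::= X3 S

Introduce a nonterminal for each terminal appearing in a rule of length ≥ 2: X1 → else, X2 → if, X3 → then.
Binarize each right-hand side of length ≥ 3 by chaining fresh nonterminals (Y1, Y2, …): affected rules were S → R S R; R → R R X3 S.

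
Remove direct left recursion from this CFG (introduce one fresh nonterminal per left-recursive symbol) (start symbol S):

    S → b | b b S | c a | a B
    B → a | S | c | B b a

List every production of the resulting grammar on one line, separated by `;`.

B is directly left-recursive.
For B: α = {b a}, β = {a, S, c}. Rewrite as B → β B' and B' → α B' | ε.

S → b | b b S | c a | a B; B → a B' | S B' | c B'; B' → b a B' | ε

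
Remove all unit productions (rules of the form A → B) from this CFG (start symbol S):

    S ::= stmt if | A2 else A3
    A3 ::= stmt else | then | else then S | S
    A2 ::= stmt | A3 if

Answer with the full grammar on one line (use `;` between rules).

S ::= stmt if | A2 else A3; A3 ::= stmt if | A2 else A3 | stmt else | then | else then S; A2 ::= stmt | A3 if

Unit pairs: A3 ⇒* {S}.
Replace each nonterminal's rules with the union of the non-unit rules of every nonterminal it unit-derives.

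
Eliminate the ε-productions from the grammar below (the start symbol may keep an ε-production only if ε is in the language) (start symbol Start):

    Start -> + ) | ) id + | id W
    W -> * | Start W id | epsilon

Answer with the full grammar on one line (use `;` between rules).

Start -> + ) | ) id + | id W | id; W -> * | Start W id | Start id

Nullable nonterminals: {W}.
ε ∉ L(G), so no ε-production is kept.
Expand every rule over subsets of its nullable positions: Start → id W gives id W | id. W → Start W id gives Start W id | Start id.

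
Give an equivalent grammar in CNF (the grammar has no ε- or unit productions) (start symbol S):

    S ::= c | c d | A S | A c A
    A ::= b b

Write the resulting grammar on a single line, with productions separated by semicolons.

S ::= c | X1 X2 | A S | A Y1; A ::= X3 X3; X1 ::= c; X2 ::= d; X3 ::= b; Y1 ::= X1 A

Introduce a nonterminal for each terminal appearing in a rule of length ≥ 2: X1 → c, X2 → d, X3 → b.
Binarize each right-hand side of length ≥ 3 by chaining fresh nonterminals (Y1, Y2, …): affected rules were S → A X1 A.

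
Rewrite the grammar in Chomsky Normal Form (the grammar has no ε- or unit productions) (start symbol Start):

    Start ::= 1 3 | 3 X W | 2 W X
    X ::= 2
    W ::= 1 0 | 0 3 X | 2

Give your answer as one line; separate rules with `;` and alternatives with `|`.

Start ::= X1 X2 | X2 Y1 | X3 Y2; X ::= 2; W ::= X1 X4 | X4 Y3 | 2; X1 ::= 1; X2 ::= 3; X3 ::= 2; X4 ::= 0; Y1 ::= X W; Y2 ::= W X; Y3 ::= X2 X

Introduce a nonterminal for each terminal appearing in a rule of length ≥ 2: X1 → 1, X2 → 3, X3 → 2, X4 → 0.
Binarize each right-hand side of length ≥ 3 by chaining fresh nonterminals (Y1, Y2, …): affected rules were Start → X2 X W; Start → X3 W X; W → X4 X2 X.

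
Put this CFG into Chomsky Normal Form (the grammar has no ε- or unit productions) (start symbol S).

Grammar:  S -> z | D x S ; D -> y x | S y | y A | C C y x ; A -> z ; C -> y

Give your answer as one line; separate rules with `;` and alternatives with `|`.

Introduce a nonterminal for each terminal appearing in a rule of length ≥ 2: X1 → x, X2 → y.
Binarize each right-hand side of length ≥ 3 by chaining fresh nonterminals (Y1, Y2, …): affected rules were S → D X1 S; D → C C X2 X1.

S -> z | D Y1; D -> X2 X1 | S X2 | X2 A | C Y2; A -> z; C -> y; X1 -> x; X2 -> y; Y1 -> X1 S; Y2 -> C Y3; Y3 -> X2 X1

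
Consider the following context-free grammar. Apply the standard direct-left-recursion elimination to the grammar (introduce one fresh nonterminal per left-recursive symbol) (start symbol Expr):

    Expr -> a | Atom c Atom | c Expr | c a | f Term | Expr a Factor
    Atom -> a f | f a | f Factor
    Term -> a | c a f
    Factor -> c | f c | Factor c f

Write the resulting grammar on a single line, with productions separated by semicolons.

Expr -> a Expr1 | Atom c Atom Expr1 | c Expr Expr1 | c a Expr1 | f Term Expr1; Atom -> a f | f a | f Factor; Term -> a | c a f; Factor -> c Factor1 | f c Factor1; Expr1 -> a Factor Expr1 | epsilon; Factor1 -> c f Factor1 | epsilon

Expr, Factor are directly left-recursive.
For Expr: α = {a Factor}, β = {a, Atom c Atom, c Expr, c a, f Term}. Rewrite as Expr → β Expr1 and Expr1 → α Expr1 | ε.
For Factor: α = {c f}, β = {c, f c}. Rewrite as Factor → β Factor1 and Factor1 → α Factor1 | ε.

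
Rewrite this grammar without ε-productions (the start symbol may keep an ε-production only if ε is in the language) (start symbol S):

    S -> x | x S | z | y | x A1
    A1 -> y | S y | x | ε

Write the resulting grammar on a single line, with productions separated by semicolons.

S -> x | x S | z | y | x A1; A1 -> y | S y | x

Nullable set = {A1}.
ε ∉ L(G), so no ε-production is kept.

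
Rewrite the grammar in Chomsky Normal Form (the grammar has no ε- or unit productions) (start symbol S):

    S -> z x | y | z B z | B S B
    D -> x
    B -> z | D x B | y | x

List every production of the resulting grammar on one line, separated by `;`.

S -> X1 X2 | y | X1 Y1 | B Y2; D -> x; B -> z | D Y3 | y | x; X1 -> z; X2 -> x; Y1 -> B X1; Y2 -> S B; Y3 -> X2 B

Introduce a nonterminal for each terminal appearing in a rule of length ≥ 2: X1 → z, X2 → x.
Binarize each right-hand side of length ≥ 3 by chaining fresh nonterminals (Y1, Y2, …): affected rules were S → X1 B X1; S → B S B; B → D X2 B.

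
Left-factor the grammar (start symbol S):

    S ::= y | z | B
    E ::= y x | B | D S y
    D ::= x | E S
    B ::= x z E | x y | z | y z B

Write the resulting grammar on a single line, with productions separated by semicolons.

B has alternatives sharing prefix 'x': factor to B → x B' with B' → z E | y.

S ::= y | z | B; E ::= y x | B | D S y; D ::= x | E S; B ::= z | y z B | x B'; B' ::= z E | y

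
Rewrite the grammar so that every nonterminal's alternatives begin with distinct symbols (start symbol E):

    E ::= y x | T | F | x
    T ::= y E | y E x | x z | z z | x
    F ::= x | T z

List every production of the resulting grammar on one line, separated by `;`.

T has alternatives sharing prefix 'y E': factor to T → y E T' with T' → ε | x.
T has alternatives sharing prefix 'x': factor to T → x T'' with T'' → z | ε.

E ::= y x | T | F | x; T ::= z z | y E T' | x T''; F ::= x | T z; T' ::= ε | x; T'' ::= z | ε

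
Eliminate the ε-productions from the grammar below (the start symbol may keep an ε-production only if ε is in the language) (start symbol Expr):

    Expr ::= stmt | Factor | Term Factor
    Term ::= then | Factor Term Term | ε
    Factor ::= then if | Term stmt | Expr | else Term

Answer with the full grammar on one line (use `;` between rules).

Nullable set = {Term}.
ε ∉ L(G), so no ε-production is kept.
Expand every rule over subsets of its nullable positions: Term → Factor Term Term gives Factor Term Term | Factor Term | Factor. Factor → Term stmt gives Term stmt | stmt. Factor → else Term gives else Term | else.

Expr ::= stmt | Factor | Term Factor; Term ::= then | Factor Term Term | Factor Term | Factor; Factor ::= then if | Term stmt | stmt | Expr | else Term | else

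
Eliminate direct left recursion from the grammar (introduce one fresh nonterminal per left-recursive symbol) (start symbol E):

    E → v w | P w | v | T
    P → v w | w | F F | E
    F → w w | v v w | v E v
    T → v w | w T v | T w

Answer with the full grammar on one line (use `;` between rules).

Directly left-recursive nonterminal: T.
For T: α = {w}, β = {v w, w T v}. Rewrite as T → β T' and T' → α T' | ε.

E → v w | P w | v | T; P → v w | w | F F | E; F → w w | v v w | v E v; T → v w T' | w T v T'; T' → w T' | ε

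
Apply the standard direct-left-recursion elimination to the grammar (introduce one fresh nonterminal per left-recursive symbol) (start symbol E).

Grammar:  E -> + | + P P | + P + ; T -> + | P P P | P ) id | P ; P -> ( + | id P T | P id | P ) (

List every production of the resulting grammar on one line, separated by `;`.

P is directly left-recursive.
For P: α = {id, ) (}, β = {( +, id P T}. Rewrite as P → β P' and P' → α P' | ε.

E -> + | + P P | + P +; T -> + | P P P | P ) id | P; P -> ( + P' | id P T P'; P' -> id P' | ) ( P' | ε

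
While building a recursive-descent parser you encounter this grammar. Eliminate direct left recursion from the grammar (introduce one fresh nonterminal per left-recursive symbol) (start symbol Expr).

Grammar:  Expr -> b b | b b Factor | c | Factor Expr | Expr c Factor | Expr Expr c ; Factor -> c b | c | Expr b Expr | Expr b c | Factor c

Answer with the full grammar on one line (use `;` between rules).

Directly left-recursive nonterminals: Expr, Factor.
For Expr: α = {c Factor, Expr c}, β = {b b, b b Factor, c, Factor Expr}. Rewrite as Expr → β Expr1 and Expr1 → α Expr1 | ε.
For Factor: α = {c}, β = {c b, c, Expr b Expr, Expr b c}. Rewrite as Factor → β Factor1 and Factor1 → α Factor1 | ε.

Expr -> b b Expr1 | b b Factor Expr1 | c Expr1 | Factor Expr Expr1; Factor -> c b Factor1 | c Factor1 | Expr b Expr Factor1 | Expr b c Factor1; Expr1 -> c Factor Expr1 | Expr c Expr1 | ε; Factor1 -> c Factor1 | ε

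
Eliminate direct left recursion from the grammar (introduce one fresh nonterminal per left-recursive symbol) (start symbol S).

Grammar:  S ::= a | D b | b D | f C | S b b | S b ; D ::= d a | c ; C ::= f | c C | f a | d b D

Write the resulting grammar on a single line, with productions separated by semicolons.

S ::= a S' | D b S' | b D S' | f C S'; D ::= d a | c; C ::= f | c C | f a | d b D; S' ::= b b S' | b S' | ε

Left recursion appears on S.
For S: α = {b b, b}, β = {a, D b, b D, f C}. Rewrite as S → β S' and S' → α S' | ε.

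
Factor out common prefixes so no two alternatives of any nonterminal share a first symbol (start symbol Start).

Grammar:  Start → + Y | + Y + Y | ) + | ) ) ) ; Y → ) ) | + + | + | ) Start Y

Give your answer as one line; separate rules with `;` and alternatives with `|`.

Start has alternatives sharing prefix '+ Y': factor to Start → + Y Start1 with Start1 → ε | + Y.
Start has alternatives sharing prefix ')': factor to Start → ) Start2 with Start2 → + | ) ).
Y has alternatives sharing prefix ')': factor to Y → ) Y1 with Y1 → ) | Start Y.
Y has alternatives sharing prefix '+': factor to Y → + Y2 with Y2 → + | ε.

Start → + Y Start1 | ) Start2; Y → ) Y1 | + Y2; Start1 → ε | + Y; Start2 → + | ) ); Y1 → ) | Start Y; Y2 → + | ε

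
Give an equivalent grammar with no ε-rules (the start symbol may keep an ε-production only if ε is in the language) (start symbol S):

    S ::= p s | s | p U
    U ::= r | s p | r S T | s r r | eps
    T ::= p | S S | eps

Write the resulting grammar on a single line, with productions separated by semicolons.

S ::= p s | s | p U | p; U ::= r | s p | r S T | r S | s r r; T ::= p | S S

Nullable nonterminals: {T, U}.
ε ∉ L(G), so no ε-production is kept.
For each production, add variants omitting each subset of nullable occurrences: S → p U gives p U | p. U → r S T gives r S T | r S.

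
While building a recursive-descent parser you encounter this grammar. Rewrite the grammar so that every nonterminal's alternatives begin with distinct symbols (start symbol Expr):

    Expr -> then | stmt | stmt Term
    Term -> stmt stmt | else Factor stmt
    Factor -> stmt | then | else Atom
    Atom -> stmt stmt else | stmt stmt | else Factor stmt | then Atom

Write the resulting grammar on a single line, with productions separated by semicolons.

Expr -> then | stmt Expr1; Term -> stmt stmt | else Factor stmt; Factor -> stmt | then | else Atom; Atom -> else Factor stmt | then Atom | stmt stmt Atom1; Expr1 -> ε | Term; Atom1 -> else | ε

Expr has alternatives sharing prefix 'stmt': factor to Expr → stmt Expr1 with Expr1 → ε | Term.
Atom has alternatives sharing prefix 'stmt stmt': factor to Atom → stmt stmt Atom1 with Atom1 → else | ε.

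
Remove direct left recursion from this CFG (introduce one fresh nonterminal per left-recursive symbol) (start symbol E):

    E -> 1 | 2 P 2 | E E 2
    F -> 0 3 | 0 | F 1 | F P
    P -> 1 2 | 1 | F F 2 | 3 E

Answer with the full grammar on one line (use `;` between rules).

E -> 1 E' | 2 P 2 E'; F -> 0 3 F' | 0 F'; P -> 1 2 | 1 | F F 2 | 3 E; E' -> E 2 E' | ε; F' -> 1 F' | P F' | ε

E, F are directly left-recursive.
For E: α = {E 2}, β = {1, 2 P 2}. Rewrite as E → β E' and E' → α E' | ε.
For F: α = {1, P}, β = {0 3, 0}. Rewrite as F → β F' and F' → α F' | ε.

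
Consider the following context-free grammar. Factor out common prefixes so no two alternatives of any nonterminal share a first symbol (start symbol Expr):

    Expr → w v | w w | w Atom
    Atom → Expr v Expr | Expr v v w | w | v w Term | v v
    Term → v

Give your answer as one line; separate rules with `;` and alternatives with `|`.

Expr → w Expr1; Atom → w | Expr v Atom1 | v Atom2; Term → v; Expr1 → v | w | Atom; Atom1 → Expr | v w; Atom2 → w Term | v

Expr has alternatives sharing prefix 'w': factor to Expr → w Expr1 with Expr1 → v | w | Atom.
Atom has alternatives sharing prefix 'Expr v': factor to Atom → Expr v Atom1 with Atom1 → Expr | v w.
Atom has alternatives sharing prefix 'v': factor to Atom → v Atom2 with Atom2 → w Term | v.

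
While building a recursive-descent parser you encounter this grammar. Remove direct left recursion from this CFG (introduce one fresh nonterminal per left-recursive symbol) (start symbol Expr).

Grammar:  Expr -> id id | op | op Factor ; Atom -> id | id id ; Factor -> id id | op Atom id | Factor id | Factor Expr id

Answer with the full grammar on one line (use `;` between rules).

Directly left-recursive nonterminal: Factor.
For Factor: α = {id, Expr id}, β = {id id, op Atom id}. Rewrite as Factor → β Factor1 and Factor1 → α Factor1 | ε.

Expr -> id id | op | op Factor; Atom -> id | id id; Factor -> id id Factor1 | op Atom id Factor1; Factor1 -> id Factor1 | Expr id Factor1 | ε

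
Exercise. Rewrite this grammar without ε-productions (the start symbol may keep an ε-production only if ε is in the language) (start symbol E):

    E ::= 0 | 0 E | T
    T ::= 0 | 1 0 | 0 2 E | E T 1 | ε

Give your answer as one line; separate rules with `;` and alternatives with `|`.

The nullable symbols are {E, T}.
ε ∈ L(G) since E is nullable, so keep E → ε.
For each production, add variants omitting each subset of nullable occurrences: T → 0 2 E gives 0 2 E | 0 2. T → E T 1 gives E T 1 | E 1 | T 1 | 1.

E ::= 0 | 0 E | T | ε; T ::= 0 | 1 0 | 0 2 E | 0 2 | E T 1 | E 1 | T 1 | 1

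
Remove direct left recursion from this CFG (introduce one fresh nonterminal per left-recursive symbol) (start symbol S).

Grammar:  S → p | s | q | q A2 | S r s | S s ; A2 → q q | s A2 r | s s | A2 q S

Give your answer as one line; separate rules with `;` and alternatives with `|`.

Directly left-recursive nonterminals: S, A2.
For S: α = {r s, s}, β = {p, s, q, q A2}. Rewrite as S → β S' and S' → α S' | ε.
For A2: α = {q S}, β = {q q, s A2 r, s s}. Rewrite as A2 → β A2' and A2' → α A2' | ε.

S → p S' | s S' | q S' | q A2 S'; A2 → q q A2' | s A2 r A2' | s s A2'; S' → r s S' | s S' | ε; A2' → q S A2' | ε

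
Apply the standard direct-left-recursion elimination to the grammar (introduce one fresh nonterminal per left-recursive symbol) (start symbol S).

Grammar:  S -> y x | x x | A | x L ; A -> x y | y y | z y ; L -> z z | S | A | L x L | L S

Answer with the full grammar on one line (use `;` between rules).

S -> y x | x x | A | x L; A -> x y | y y | z y; L -> z z L' | S L' | A L'; L' -> x L L' | S L' | epsilon

L is directly left-recursive.
For L: α = {x L, S}, β = {z z, S, A}. Rewrite as L → β L' and L' → α L' | ε.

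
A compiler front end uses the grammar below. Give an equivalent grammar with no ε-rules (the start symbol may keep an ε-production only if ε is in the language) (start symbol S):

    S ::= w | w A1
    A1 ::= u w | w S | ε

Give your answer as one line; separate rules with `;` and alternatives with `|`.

The nullable symbols are {A1}.
ε ∉ L(G), so no ε-production is kept.

S ::= w | w A1; A1 ::= u w | w S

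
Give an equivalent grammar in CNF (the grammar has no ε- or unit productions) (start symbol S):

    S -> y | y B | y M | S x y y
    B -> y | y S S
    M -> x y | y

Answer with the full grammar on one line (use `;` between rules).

S -> y | X1 B | X1 M | S Y1; B -> y | X1 Y3; M -> X2 X1 | y; X1 -> y; X2 -> x; Y1 -> X2 Y2; Y2 -> X1 X1; Y3 -> S S

Introduce a nonterminal for each terminal appearing in a rule of length ≥ 2: X1 → y, X2 → x.
Binarize each right-hand side of length ≥ 3 by chaining fresh nonterminals (Y1, Y2, …): affected rules were S → S X2 X1 X1; B → X1 S S.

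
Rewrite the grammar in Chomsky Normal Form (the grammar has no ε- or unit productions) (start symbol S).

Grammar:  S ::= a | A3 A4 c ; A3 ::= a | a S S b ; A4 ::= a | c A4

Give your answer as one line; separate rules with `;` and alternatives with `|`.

Introduce a nonterminal for each terminal appearing in a rule of length ≥ 2: X1 → c, X2 → a, X3 → b.
Binarize each right-hand side of length ≥ 3 by chaining fresh nonterminals (Y1, Y2, …): affected rules were S → A3 A4 X1; A3 → X2 S S X3.

S ::= a | A3 Y1; A3 ::= a | X2 Y2; A4 ::= a | X1 A4; X1 ::= c; X2 ::= a; X3 ::= b; Y1 ::= A4 X1; Y2 ::= S Y3; Y3 ::= S X3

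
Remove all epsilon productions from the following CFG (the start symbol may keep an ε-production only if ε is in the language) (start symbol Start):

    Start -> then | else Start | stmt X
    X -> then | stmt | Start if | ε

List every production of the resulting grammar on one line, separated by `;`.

Start -> then | else Start | stmt X | stmt; X -> then | stmt | Start if

The nullable symbols are {X}.
ε ∉ L(G), so no ε-production is kept.
Add the nullable-subset variants: Start → stmt X gives stmt X | stmt.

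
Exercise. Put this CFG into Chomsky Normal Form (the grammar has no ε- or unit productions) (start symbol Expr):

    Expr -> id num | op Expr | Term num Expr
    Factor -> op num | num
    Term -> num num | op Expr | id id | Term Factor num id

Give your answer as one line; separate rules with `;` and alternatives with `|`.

Introduce a nonterminal for each terminal appearing in a rule of length ≥ 2: X1 → id, X2 → num, X3 → op.
Binarize each right-hand side of length ≥ 3 by chaining fresh nonterminals (Y1, Y2, …): affected rules were Expr → Term X2 Expr; Term → Term Factor X2 X1.

Expr -> X1 X2 | X3 Expr | Term Y1; Factor -> X3 X2 | num; Term -> X2 X2 | X3 Expr | X1 X1 | Term Y2; X1 -> id; X2 -> num; X3 -> op; Y1 -> X2 Expr; Y2 -> Factor Y3; Y3 -> X2 X1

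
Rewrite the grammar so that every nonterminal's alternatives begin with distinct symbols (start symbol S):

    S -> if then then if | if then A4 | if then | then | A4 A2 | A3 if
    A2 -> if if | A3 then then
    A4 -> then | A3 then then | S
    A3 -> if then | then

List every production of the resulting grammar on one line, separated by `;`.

S -> then | A4 A2 | A3 if | if then S'; A2 -> if if | A3 then then; A4 -> then | A3 then then | S; A3 -> if then | then; S' -> then if | A4 | ε

S has alternatives sharing prefix 'if then': factor to S → if then S' with S' → then if | A4 | ε.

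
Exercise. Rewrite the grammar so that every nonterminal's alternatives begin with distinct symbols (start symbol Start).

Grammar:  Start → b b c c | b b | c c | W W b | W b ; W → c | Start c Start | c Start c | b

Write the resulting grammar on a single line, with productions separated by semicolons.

Start → c c | b b Start1 | W Start2; W → Start c Start | b | c W1; Start1 → c c | ε; Start2 → W b | b; W1 → ε | Start c

Start has alternatives sharing prefix 'b b': factor to Start → b b Start1 with Start1 → c c | ε.
Start has alternatives sharing prefix 'W': factor to Start → W Start2 with Start2 → W b | b.
W has alternatives sharing prefix 'c': factor to W → c W1 with W1 → ε | Start c.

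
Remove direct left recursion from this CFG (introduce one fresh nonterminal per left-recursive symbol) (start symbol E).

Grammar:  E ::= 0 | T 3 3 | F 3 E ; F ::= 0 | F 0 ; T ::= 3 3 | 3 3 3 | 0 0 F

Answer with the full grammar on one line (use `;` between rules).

Directly left-recursive nonterminal: F.
For F: α = {0}, β = {0}. Rewrite as F → β F' and F' → α F' | ε.

E ::= 0 | T 3 3 | F 3 E; F ::= 0 F'; T ::= 3 3 | 3 3 3 | 0 0 F; F' ::= 0 F' | ε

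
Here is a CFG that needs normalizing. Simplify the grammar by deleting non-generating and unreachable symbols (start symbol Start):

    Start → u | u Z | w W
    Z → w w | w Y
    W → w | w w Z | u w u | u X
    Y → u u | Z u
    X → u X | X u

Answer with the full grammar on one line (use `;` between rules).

Start → u | u Z | w W; Z → w w | w Y; W → w | w w Z | u w u; Y → u u | Z u

Generating nonterminals: {Start, W, Y, Z}.
Reachable from Start after that: {Start, W, Y, Z}.
Removed useless symbols: {X} and every production mentioning them.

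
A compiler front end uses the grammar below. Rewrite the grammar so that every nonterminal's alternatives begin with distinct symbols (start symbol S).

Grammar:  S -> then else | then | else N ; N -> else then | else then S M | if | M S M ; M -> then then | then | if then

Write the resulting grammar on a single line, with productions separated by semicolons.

S has alternatives sharing prefix 'then': factor to S → then S' with S' → else | ε.
N has alternatives sharing prefix 'else then': factor to N → else then N' with N' → ε | S M.
M has alternatives sharing prefix 'then': factor to M → then M' with M' → then | ε.

S -> else N | then S'; N -> if | M S M | else then N'; M -> if then | then M'; S' -> else | ε; N' -> ε | S M; M' -> then | ε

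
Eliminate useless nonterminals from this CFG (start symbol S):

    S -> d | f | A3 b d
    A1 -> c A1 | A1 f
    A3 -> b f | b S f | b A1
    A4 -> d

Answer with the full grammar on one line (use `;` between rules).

Generating nonterminals: {A3, A4, S}.
Reachable from S after that: {A3, S}.
Removed useless symbols: {A1, A4} and every production mentioning them.

S -> d | f | A3 b d; A3 -> b f | b S f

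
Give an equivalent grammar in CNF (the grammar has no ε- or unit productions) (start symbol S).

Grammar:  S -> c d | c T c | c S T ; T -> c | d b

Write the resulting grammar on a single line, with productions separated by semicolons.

Introduce a nonterminal for each terminal appearing in a rule of length ≥ 2: X1 → c, X2 → d, X3 → b.
Binarize each right-hand side of length ≥ 3 by chaining fresh nonterminals (Y1, Y2, …): affected rules were S → X1 T X1; S → X1 S T.

S -> X1 X2 | X1 Y1 | X1 Y2; T -> c | X2 X3; X1 -> c; X2 -> d; X3 -> b; Y1 -> T X1; Y2 -> S T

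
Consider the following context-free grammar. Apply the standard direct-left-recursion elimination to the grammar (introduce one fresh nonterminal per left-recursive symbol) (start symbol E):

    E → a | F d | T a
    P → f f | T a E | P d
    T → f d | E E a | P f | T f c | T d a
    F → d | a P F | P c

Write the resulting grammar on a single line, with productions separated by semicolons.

E → a | F d | T a; P → f f P' | T a E P'; T → f d T' | E E a T' | P f T'; F → d | a P F | P c; P' → d P' | eps; T' → f c T' | d a T' | eps

P, T are directly left-recursive.
For P: α = {d}, β = {f f, T a E}. Rewrite as P → β P' and P' → α P' | ε.
For T: α = {f c, d a}, β = {f d, E E a, P f}. Rewrite as T → β T' and T' → α T' | ε.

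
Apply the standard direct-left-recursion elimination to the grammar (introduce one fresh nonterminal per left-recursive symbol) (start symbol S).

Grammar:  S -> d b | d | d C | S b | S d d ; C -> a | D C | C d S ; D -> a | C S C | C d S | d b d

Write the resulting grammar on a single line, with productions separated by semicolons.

S -> d b S' | d S' | d C S'; C -> a C' | D C C'; D -> a | C S C | C d S | d b d; S' -> b S' | d d S' | eps; C' -> d S C' | eps

Left recursion appears on S, C.
For S: α = {b, d d}, β = {d b, d, d C}. Rewrite as S → β S' and S' → α S' | ε.
For C: α = {d S}, β = {a, D C}. Rewrite as C → β C' and C' → α C' | ε.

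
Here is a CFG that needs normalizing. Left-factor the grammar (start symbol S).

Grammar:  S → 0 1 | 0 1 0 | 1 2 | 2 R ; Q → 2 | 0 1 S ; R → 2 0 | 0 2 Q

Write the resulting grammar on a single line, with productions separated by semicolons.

S has alternatives sharing prefix '0 1': factor to S → 0 1 S' with S' → ε | 0.

S → 1 2 | 2 R | 0 1 S'; Q → 2 | 0 1 S; R → 2 0 | 0 2 Q; S' → ε | 0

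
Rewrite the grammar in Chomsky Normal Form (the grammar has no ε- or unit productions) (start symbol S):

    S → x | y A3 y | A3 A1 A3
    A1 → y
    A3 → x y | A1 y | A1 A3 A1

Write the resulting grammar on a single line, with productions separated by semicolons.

S → x | X1 Y1 | A3 Y2; A1 → y; A3 → X2 X1 | A1 X1 | A1 Y3; X1 → y; X2 → x; Y1 → A3 X1; Y2 → A1 A3; Y3 → A3 A1

Introduce a nonterminal for each terminal appearing in a rule of length ≥ 2: X1 → y, X2 → x.
Binarize each right-hand side of length ≥ 3 by chaining fresh nonterminals (Y1, Y2, …): affected rules were S → X1 A3 X1; S → A3 A1 A3; A3 → A1 A3 A1.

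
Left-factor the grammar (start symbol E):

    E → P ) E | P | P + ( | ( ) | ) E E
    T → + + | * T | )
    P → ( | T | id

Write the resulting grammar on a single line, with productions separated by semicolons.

E → ( ) | ) E E | P E'; T → + + | * T | ); P → ( | T | id; E' → ) E | epsilon | + (

E has alternatives sharing prefix 'P': factor to E → P E' with E' → ) E | ε | + (.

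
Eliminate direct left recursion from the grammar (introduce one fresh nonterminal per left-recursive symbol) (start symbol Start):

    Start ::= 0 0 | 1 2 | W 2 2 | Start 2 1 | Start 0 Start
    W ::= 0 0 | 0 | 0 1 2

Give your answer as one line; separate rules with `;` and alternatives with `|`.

Start ::= 0 0 Start1 | 1 2 Start1 | W 2 2 Start1; W ::= 0 0 | 0 | 0 1 2; Start1 ::= 2 1 Start1 | 0 Start Start1 | ε

Left recursion appears on Start.
For Start: α = {2 1, 0 Start}, β = {0 0, 1 2, W 2 2}. Rewrite as Start → β Start1 and Start1 → α Start1 | ε.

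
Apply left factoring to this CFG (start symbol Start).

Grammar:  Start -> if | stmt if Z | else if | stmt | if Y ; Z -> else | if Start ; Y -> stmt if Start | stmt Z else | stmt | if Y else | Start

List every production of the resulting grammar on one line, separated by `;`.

Start -> else if | if Start1 | stmt Start2; Z -> else | if Start; Y -> if Y else | Start | stmt Y1; Start1 -> ε | Y; Start2 -> if Z | ε; Y1 -> if Start | Z else | ε

Start has alternatives sharing prefix 'if': factor to Start → if Start1 with Start1 → ε | Y.
Start has alternatives sharing prefix 'stmt': factor to Start → stmt Start2 with Start2 → if Z | ε.
Y has alternatives sharing prefix 'stmt': factor to Y → stmt Y1 with Y1 → if Start | Z else | ε.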